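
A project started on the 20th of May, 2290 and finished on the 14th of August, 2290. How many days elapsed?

May 2290: 31 − 20 = 11 days remain.
Then June (30), July (31): 30 + 31 = 61 days.
August 1–14, 2290: 14 days.
Total: 11 + 61 + 14 = 86 days.

86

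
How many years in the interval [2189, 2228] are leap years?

9

Years divisible by 4 in [2189, 2228]: 2192, 2196, 2200, 2204, 2208, 2212, 2216, 2220, 2224, 2228.
Of these, 2200 is divisible by 100 but not 400, so not leap.
Leap years: 10 − 1 = 9.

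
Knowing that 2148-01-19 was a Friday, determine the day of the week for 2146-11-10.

Thursday

Count forward from the earlier date (November 10, 2146) to the later (January 19, 2148):
November 2146: 30 − 10 = 20 days remain.
Then 13 full months totalling 396 days.
January 1–19, 2148: 19 days.
Total: 20 + 396 + 19 = 435 days.
435 mod 7 = 1, so 1 day before Friday is Thursday.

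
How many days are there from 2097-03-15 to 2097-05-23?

69

March 2097: 31 − 15 = 16 days remain.
Then April (30): 30 days.
May 1–23, 2097: 23 days.
Total: 16 + 30 + 23 = 69 days.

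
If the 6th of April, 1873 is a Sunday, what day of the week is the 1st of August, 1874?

Saturday

Day-of-year of April 6, 1873: 96.
Day-of-year of August 1, 1874: 213.
1873 has 365 days, so 365 − 96 = 269 days remain in 1873.
Total: 269 + 213 = 482 days.
482 mod 7 = 6, so 6 days after Sunday is Saturday.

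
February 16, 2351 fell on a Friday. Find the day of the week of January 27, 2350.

Friday

Count forward from the earlier date (January 27, 2350) to the later (February 16, 2351):
January 27, 2350 → January 27, 2351: 365 days.
January 2351: 31 − 27 = 4 days remain.
February 1–16, 2351: 16 days (2351 is not a leap year).
Residual: 20 days.
Total: 385 days.
385 is a multiple of 7, so January 27, 2350 falls on the same weekday: Friday.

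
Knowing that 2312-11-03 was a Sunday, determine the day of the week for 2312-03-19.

Tuesday

Count forward from the earlier date (March 19, 2312) to the later (November 3, 2312):
March 2312: 31 − 19 = 12 days remain.
Then April (30), May (31), June (30), July (31), August (31), September (30), October (31): 30 + 31 + 30 + 31 + 31 + 30 + 31 = 214 days.
November 1–3, 2312: 3 days.
Total: 12 + 214 + 3 = 229 days.
229 mod 7 = 5, so 5 days before Sunday is Tuesday.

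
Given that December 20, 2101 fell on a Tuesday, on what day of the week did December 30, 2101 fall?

Friday

Within December 2101: 30 − 20 = 10 days.
10 mod 7 = 3, so 3 days after Tuesday is Friday.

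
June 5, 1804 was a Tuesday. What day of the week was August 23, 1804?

Thursday

June 1804: 30 − 5 = 25 days remain.
Then July (31): 31 days.
August 1–23, 1804: 23 days.
Total: 25 + 31 + 23 = 79 days.
79 mod 7 = 2, so 2 days after Tuesday is Thursday.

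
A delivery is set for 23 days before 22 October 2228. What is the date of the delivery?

29 September 2228

Count 23 days before October 22, 2228:
September 2228: 30 − 29 = 1 day remains.
October 1–22, 2228: 22 days.
Total: 1 + 22 = 23 days.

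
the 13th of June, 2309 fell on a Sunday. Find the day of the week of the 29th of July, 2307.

Monday

Count forward from the earlier date (July 29, 2307) to the later (June 13, 2309):
July 2307: 31 − 29 = 2 days remain.
Then 22 full months totalling 670 days.
June 1–13, 2309: 13 days.
Total: 2 + 670 + 13 = 685 days.
685 mod 7 = 6, so 6 days before Sunday is Monday.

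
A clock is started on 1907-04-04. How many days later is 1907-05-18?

44

April 1907: 30 − 4 = 26 days remain.
May 1–18, 1907: 18 days.
Total: 26 + 18 = 44 days.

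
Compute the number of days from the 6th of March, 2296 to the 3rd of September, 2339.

15885

Day-of-year of March 6, 2296: 66.
Day-of-year of September 3, 2339: 246.
2296 has 366 days, so 366 − 66 = 300 days remain in 2296.
Full years 2297–2338: 33 common + 9 leap = 33×365 + 9×366 = 15339 days.
Total: 300 + 15339 + 246 = 15885 days.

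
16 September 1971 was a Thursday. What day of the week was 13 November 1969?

Count forward from the earlier date (November 13, 1969) to the later (September 16, 1971):
November 13, 1969 → November 13, 1970: 365 days.
November 1970: 30 − 13 = 17 days remain.
Then 9 full months totalling 274 days.
September 1–16, 1971: 16 days.
Residual: 307 days.
Total: 672 days.
672 is a multiple of 7, so 13 November 1969 falls on the same weekday: Thursday.

Thursday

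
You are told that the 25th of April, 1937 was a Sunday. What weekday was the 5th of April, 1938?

Tuesday

April 1937: 30 − 25 = 5 days remain.
Then 11 full months totalling 335 days.
April 1–5, 1938: 5 days.
Total: 5 + 335 + 5 = 345 days.
345 mod 7 = 2, so 2 days after Sunday is Tuesday.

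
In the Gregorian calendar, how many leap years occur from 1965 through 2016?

13

Years divisible by 4: 1968, 1972, …, 2016 — 13 in all.
2000 is divisible by 400, so still leap.
No century exceptions apply. Count: 13.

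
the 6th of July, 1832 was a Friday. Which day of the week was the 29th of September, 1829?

Count forward from the earlier date (September 29, 1829) to the later (July 6, 1832):
September 29, 1829 → September 29, 1830: 365 days.
September 29, 1830 → September 29, 1831: 365 days.
September 1831: 30 − 29 = 1 day remains.
Then 9 full months totalling 274 days.
July 1–6, 1832: 6 days.
Residual: 281 days.
Total: 1011 days.
1011 mod 7 = 3, so 3 days before Friday is Tuesday.

Tuesday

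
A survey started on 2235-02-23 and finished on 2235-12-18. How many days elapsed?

298

February 2235: 28 − 23 = 5 days remain (2235 is not a leap year, so February has 28 days).
Then 9 full months totalling 275 days.
December 1–18, 2235: 18 days.
Total: 5 + 275 + 18 = 298 days.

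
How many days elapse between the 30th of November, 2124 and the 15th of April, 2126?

November 2124: 30 − 30 = 0 days remain.
Then 16 full months totalling 486 days.
April 1–15, 2126: 15 days.
Total: 0 + 486 + 15 = 501 days.

501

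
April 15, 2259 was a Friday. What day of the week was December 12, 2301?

Thursday

From April 15, 2259 to April 15, 2301: 42 years, of which 10 contain a Feb 29 — 32×365 + 10×366 = 15340 days.
(2300 is not a leap year (divisible by 100 but not 400).)
April 2301: 30 − 15 = 15 days remain.
Then May (31), June (30), July (31), August (31), September (30), October (31), November (30): 31 + 30 + 31 + 31 + 30 + 31 + 30 = 214 days.
December 1–12, 2301: 12 days.
Residual: 241 days.
Total: 15581 days.
15581 mod 7 = 6, so 6 days after Friday is Thursday.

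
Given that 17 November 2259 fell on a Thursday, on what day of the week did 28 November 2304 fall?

Day-of-year of November 17, 2259: 321.
Day-of-year of November 28, 2304: 333.
2259 has 365 days, so 365 − 321 = 44 days remain in 2259.
Full years 2260–2303: 34 common + 10 leap = 34×365 + 10×366 = 16070 days.
Total: 44 + 16070 + 333 = 16447 days.
16447 mod 7 = 4, so 4 days after Thursday is Monday.

Monday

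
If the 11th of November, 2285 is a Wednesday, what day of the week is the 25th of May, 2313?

Sunday

Day-of-year of November 11, 2285: 315.
Day-of-year of May 25, 2313: 145.
2285 has 365 days, so 365 − 315 = 50 days remain in 2285.
Full years 2286–2312: 21 common + 6 leap = 21×365 + 6×366 = 9861 days.
Total: 50 + 9861 + 145 = 10056 days.
10056 mod 7 = 4, so 4 days after Wednesday is Sunday.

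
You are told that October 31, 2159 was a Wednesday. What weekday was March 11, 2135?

Count forward from the earlier date (March 11, 2135) to the later (October 31, 2159):
From March 11, 2135 to March 11, 2159: 24 years, of which 6 contain a Feb 29 — 18×365 + 6×366 = 8766 days.
March 2159: 31 − 11 = 20 days remain.
Then April (30), May (31), June (30), July (31), August (31), September (30): 30 + 31 + 30 + 31 + 31 + 30 = 183 days.
October 1–31, 2159: 31 days.
Residual: 234 days.
Total: 9000 days.
9000 mod 7 = 5, so 5 days before Wednesday is Friday.

Friday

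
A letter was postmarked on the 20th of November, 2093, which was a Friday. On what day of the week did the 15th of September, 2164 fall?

Saturday

From November 20, 2093 to November 20, 2163: 70 years, of which 16 contain a Feb 29 — 54×365 + 16×366 = 25566 days.
(2100 is not a leap year (divisible by 100 but not 400).)
November 2163: 30 − 20 = 10 days remain.
Then 9 full months totalling 275 days.
September 1–15, 2164: 15 days.
Residual: 300 days.
Total: 25866 days.
25866 mod 7 = 1, so 1 day after Friday is Saturday.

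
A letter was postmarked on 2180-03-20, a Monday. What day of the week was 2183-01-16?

Thursday

Day-of-year of March 20, 2180: 80.
Day-of-year of January 16, 2183: 16.
2180 has 366 days, so 366 − 80 = 286 days remain in 2180.
Full years: 2181: 365; 2182: 365. Sum = 730.
Total: 286 + 730 + 16 = 1032 days.
1032 mod 7 = 3, so 3 days after Monday is Thursday.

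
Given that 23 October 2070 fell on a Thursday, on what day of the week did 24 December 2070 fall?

Wednesday

October 2070: 31 − 23 = 8 days remain.
Then November (30): 30 days.
December 1–24, 2070: 24 days.
Total: 8 + 30 + 24 = 62 days.
62 mod 7 = 6, so 6 days after Thursday is Wednesday.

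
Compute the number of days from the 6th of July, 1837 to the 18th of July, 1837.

Within July 1837: 18 − 6 = 12 days.

12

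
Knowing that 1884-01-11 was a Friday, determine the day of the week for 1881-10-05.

Count forward from the earlier date (October 5, 1881) to the later (January 11, 1884):
Day-of-year of October 5, 1881: 278.
Day-of-year of January 11, 1884: 11.
1881 has 365 days, so 365 − 278 = 87 days remain in 1881.
Full years: 1882: 365; 1883: 365. Sum = 730.
Total: 87 + 730 + 11 = 828 days.
828 mod 7 = 2, so 2 days before Friday is Wednesday.

Wednesday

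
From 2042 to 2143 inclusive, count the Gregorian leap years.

24

Years divisible by 4: 2044, 2048, …, 2140 — 25 in all.
Of these, 2100 is divisible by 100 but not 400, so not leap.
Leap years: 25 − 1 = 24.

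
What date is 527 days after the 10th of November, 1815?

the 20th of April, 1817

Count 527 days after November 10, 1815:
November 1815: 30 − 10 = 20 days remain.
Then 16 full months totalling 487 days.
April 1–20, 1817: 20 days.
Total: 20 + 487 + 20 = 527 days.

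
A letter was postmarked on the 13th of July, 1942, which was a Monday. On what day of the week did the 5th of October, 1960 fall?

Wednesday

Day-of-year of July 13, 1942: 194.
Day-of-year of October 5, 1960: 279.
1942 has 365 days, so 365 − 194 = 171 days remain in 1942.
Full years 1943–1959: 13 common + 4 leap = 13×365 + 4×366 = 6209 days.
Total: 171 + 6209 + 279 = 6659 days.
6659 mod 7 = 2, so 2 days after Monday is Wednesday.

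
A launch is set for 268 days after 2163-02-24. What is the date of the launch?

2163-11-19

Count 268 days after February 24, 2163:
February 2163: 28 − 24 = 4 days remain (2163 is not a leap year, so February has 28 days).
Then March (31), April (30), May (31), June (30), July (31), August (31), September (30), October (31): 31 + 30 + 31 + 30 + 31 + 31 + 30 + 31 = 245 days.
November 1–19, 2163: 19 days.
Total: 4 + 245 + 19 = 268 days.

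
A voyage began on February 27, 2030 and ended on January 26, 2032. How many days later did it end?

698

February 27, 2030 → February 27, 2031: 365 days.
February 2031: 28 − 27 = 1 day remains (2031 is not a leap year, so February has 28 days).
Then 10 full months totalling 306 days.
January 1–26, 2032: 26 days.
Residual: 333 days.
Total: 698 days.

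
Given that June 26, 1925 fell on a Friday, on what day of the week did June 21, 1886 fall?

Monday

Count forward from the earlier date (June 21, 1886) to the later (June 26, 1925):
From June 21, 1886 to June 21, 1925: 39 years, of which 9 contain a Feb 29 — 30×365 + 9×366 = 14244 days.
(1900 is not a leap year (divisible by 100 but not 400).)
Within June 1925: 26 − 21 = 5 days.
Total: 14249 days.
14249 mod 7 = 4, so 4 days before Friday is Monday.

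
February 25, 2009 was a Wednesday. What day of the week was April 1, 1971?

Thursday

Count forward from the earlier date (April 1, 1971) to the later (February 25, 2009):
Day-of-year of April 1, 1971: 91.
Day-of-year of February 25, 2009: 56.
1971 has 365 days, so 365 − 91 = 274 days remain in 1971.
Full years 1972–2008: 27 common + 10 leap = 27×365 + 10×366 = 13515 days.
Total: 274 + 13515 + 56 = 13845 days.
13845 mod 7 = 6, so 6 days before Wednesday is Thursday.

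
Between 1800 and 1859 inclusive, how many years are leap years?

Years divisible by 4: 1800, 1804, …, 1856 — 15 in all.
Of these, 1800 is divisible by 100 but not 400, so not leap.
Leap years: 15 − 1 = 14.

14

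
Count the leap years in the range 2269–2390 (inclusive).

29

Years divisible by 4: 2272, 2276, …, 2388 — 30 in all.
Of these, 2300 is divisible by 100 but not 400, so not leap.
Leap years: 30 − 1 = 29.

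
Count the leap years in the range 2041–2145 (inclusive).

25

Years divisible by 4: 2044, 2048, …, 2144 — 26 in all.
Of these, 2100 is divisible by 100 but not 400, so not leap.
Leap years: 26 − 1 = 25.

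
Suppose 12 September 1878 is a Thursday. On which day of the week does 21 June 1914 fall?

Sunday

Day-of-year of September 12, 1878: 255.
Day-of-year of June 21, 1914: 172.
1878 has 365 days, so 365 − 255 = 110 days remain in 1878.
Full years 1879–1913: 27 common + 8 leap = 27×365 + 8×366 = 12783 days.
Total: 110 + 12783 + 172 = 13065 days.
13065 mod 7 = 3, so 3 days after Thursday is Sunday.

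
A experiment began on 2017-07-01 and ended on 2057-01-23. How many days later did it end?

Day-of-year of July 1, 2017: 182.
Day-of-year of January 23, 2057: 23.
2017 has 365 days, so 365 − 182 = 183 days remain in 2017.
Full years 2018–2056: 29 common + 10 leap = 29×365 + 10×366 = 14245 days.
Total: 183 + 14245 + 23 = 14451 days.

14451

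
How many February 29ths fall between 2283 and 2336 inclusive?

13

Years divisible by 4: 2284, 2288, …, 2336 — 14 in all.
Of these, 2300 is divisible by 100 but not 400, so not leap.
Leap years: 14 − 1 = 13.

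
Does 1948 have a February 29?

Yes

1948 is a leap year.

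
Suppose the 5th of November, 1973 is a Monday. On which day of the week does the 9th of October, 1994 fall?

From November 5, 1973 to November 5, 1993: 20 years, of which 5 contain a Feb 29 — 15×365 + 5×366 = 7305 days.
November 1993: 30 − 5 = 25 days remain.
Then 10 full months totalling 304 days.
October 1–9, 1994: 9 days.
Residual: 338 days.
Total: 7643 days.
7643 mod 7 = 6, so 6 days after Monday is Sunday.

Sunday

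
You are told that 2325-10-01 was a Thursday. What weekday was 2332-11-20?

Sunday

From October 1, 2325 to October 1, 2332: 7 years, of which 2 contain a Feb 29 — 5×365 + 2×366 = 2557 days.
October 2332: 31 − 1 = 30 days remain.
November 1–20, 2332: 20 days.
Residual: 50 days.
Total: 2607 days.
2607 mod 7 = 3, so 3 days after Thursday is Sunday.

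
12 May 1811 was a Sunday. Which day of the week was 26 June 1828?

Thursday

Day-of-year of May 12, 1811: 132.
Day-of-year of June 26, 1828: 178.
1811 has 365 days, so 365 − 132 = 233 days remain in 1811.
Full years 1812–1827: 12 common + 4 leap = 12×365 + 4×366 = 5844 days.
Total: 233 + 5844 + 178 = 6255 days.
6255 mod 7 = 4, so 4 days after Sunday is Thursday.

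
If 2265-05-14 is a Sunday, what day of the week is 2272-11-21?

Thursday

From May 14, 2265 to May 14, 2272: 7 years, of which 2 contain a Feb 29 — 5×365 + 2×366 = 2557 days.
May 2272: 31 − 14 = 17 days remain.
Then June (30), July (31), August (31), September (30), October (31): 30 + 31 + 31 + 30 + 31 = 153 days.
November 1–21, 2272: 21 days.
Residual: 191 days.
Total: 2748 days.
2748 mod 7 = 4, so 4 days after Sunday is Thursday.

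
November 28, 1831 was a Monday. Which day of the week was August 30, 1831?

Count forward from the earlier date (August 30, 1831) to the later (November 28, 1831):
August 1831: 31 − 30 = 1 day remains.
Then September (30), October (31): 30 + 31 = 61 days.
November 1–28, 1831: 28 days.
Total: 1 + 61 + 28 = 90 days.
90 mod 7 = 6, so 6 days before Monday is Tuesday.

Tuesday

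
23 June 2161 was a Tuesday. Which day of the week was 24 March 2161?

Count forward from the earlier date (March 24, 2161) to the later (June 23, 2161):
March 2161: 31 − 24 = 7 days remain.
Then April (30), May (31): 30 + 31 = 61 days.
June 1–23, 2161: 23 days.
Total: 7 + 61 + 23 = 91 days.
91 is a multiple of 7, so 24 March 2161 falls on the same weekday: Tuesday.

Tuesday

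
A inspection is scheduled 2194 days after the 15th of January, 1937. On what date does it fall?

the 18th of January, 1943

Count 2194 days after January 15, 1937:
January 15, 1937 → January 15, 1938: 365 days.
January 15, 1938 → January 15, 1939: 365 days.
January 15, 1939 → January 15, 1940: 365 days.
January 15, 1940 → January 15, 1941: 366 days (1940 is a leap year).
January 15, 1941 → January 15, 1942: 365 days.
January 15, 1942 → January 15, 1943: 365 days.
Within January 1943: 18 − 15 = 3 days.
Total: 2194 days.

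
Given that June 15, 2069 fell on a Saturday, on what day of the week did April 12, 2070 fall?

Day-of-year of June 15, 2069: 166.
Day-of-year of April 12, 2070: 102.
2069 has 365 days, so 365 − 166 = 199 days remain in 2069.
Total: 199 + 102 = 301 days.
301 is a multiple of 7, so April 12, 2070 falls on the same weekday: Saturday.

Saturday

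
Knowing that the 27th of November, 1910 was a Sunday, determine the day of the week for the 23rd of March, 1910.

Wednesday

Count forward from the earlier date (March 23, 1910) to the later (November 27, 1910):
March 1910: 31 − 23 = 8 days remain.
Then April (30), May (31), June (30), July (31), August (31), September (30), October (31): 30 + 31 + 30 + 31 + 31 + 30 + 31 = 214 days.
November 1–27, 1910: 27 days.
Total: 8 + 214 + 27 = 249 days.
249 mod 7 = 4, so 4 days before Sunday is Wednesday.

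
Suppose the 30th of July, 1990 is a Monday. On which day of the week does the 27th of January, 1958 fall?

Monday

Count forward from the earlier date (January 27, 1958) to the later (July 30, 1990):
Day-of-year of January 27, 1958: 27.
Day-of-year of July 30, 1990: 211.
1958 has 365 days, so 365 − 27 = 338 days remain in 1958.
Full years 1959–1989: 23 common + 8 leap = 23×365 + 8×366 = 11323 days.
Total: 338 + 11323 + 211 = 11872 days.
11872 is a multiple of 7, so the 27th of January, 1958 falls on the same weekday: Monday.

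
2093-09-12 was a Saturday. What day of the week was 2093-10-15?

September 2093: 30 − 12 = 18 days remain.
October 1–15, 2093: 15 days.
Total: 18 + 15 = 33 days.
33 mod 7 = 5, so 5 days after Saturday is Thursday.

Thursday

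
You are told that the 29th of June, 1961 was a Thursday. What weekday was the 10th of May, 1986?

Day-of-year of June 29, 1961: 180.
Day-of-year of May 10, 1986: 130.
1961 has 365 days, so 365 − 180 = 185 days remain in 1961.
Full years 1962–1985: 18 common + 6 leap = 18×365 + 6×366 = 8766 days.
Total: 185 + 8766 + 130 = 9081 days.
9081 mod 7 = 2, so 2 days after Thursday is Saturday.

Saturday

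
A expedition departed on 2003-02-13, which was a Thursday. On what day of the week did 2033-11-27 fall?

Day-of-year of February 13, 2003: 44.
Day-of-year of November 27, 2033: 331.
2003 has 365 days, so 365 − 44 = 321 days remain in 2003.
Full years 2004–2032: 21 common + 8 leap = 21×365 + 8×366 = 10593 days.
Total: 321 + 10593 + 331 = 11245 days.
11245 mod 7 = 3, so 3 days after Thursday is Sunday.

Sunday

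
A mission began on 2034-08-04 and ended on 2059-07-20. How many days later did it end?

9116

From August 4, 2034 to August 4, 2058: 24 years, of which 6 contain a Feb 29 — 18×365 + 6×366 = 8766 days.
August 2058: 31 − 4 = 27 days remain.
Then 10 full months totalling 303 days.
July 1–20, 2059: 20 days.
Residual: 350 days.
Total: 9116 days.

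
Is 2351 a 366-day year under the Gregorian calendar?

2351 is not a leap year.

No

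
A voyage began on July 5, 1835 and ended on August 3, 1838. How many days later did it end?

1125

Day-of-year of July 5, 1835: 186.
Day-of-year of August 3, 1838: 215.
1835 has 365 days, so 365 − 186 = 179 days remain in 1835.
Full years: 1836: 366; 1837: 365. Sum = 731.
Total: 179 + 731 + 215 = 1125 days.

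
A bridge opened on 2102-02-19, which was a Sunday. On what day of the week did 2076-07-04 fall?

Saturday

Count forward from the earlier date (July 4, 2076) to the later (February 19, 2102):
Day-of-year of July 4, 2076: 186.
Day-of-year of February 19, 2102: 50.
2076 has 366 days, so 366 − 186 = 180 days remain in 2076.
Full years 2077–2101: 20 common + 5 leap = 20×365 + 5×366 = 9130 days.
Total: 180 + 9130 + 50 = 9360 days.
9360 mod 7 = 1, so 1 day before Sunday is Saturday.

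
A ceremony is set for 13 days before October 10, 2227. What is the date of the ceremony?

September 27, 2227

Count 13 days before October 10, 2227:
September 2227: 30 − 27 = 3 days remain.
October 1–10, 2227: 10 days.
Total: 3 + 10 = 13 days.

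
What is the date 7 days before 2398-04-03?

2398-03-27

Count 7 days before April 3, 2398:
March 2398: 31 − 27 = 4 days remain.
April 1–3, 2398: 3 days.
Total: 4 + 3 = 7 days.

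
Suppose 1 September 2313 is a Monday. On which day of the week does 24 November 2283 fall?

Count forward from the earlier date (November 24, 2283) to the later (September 1, 2313):
From November 24, 2283 to November 24, 2312: 29 years, of which 7 contain a Feb 29 — 22×365 + 7×366 = 10592 days.
(2300 is not a leap year (divisible by 100 but not 400).)
November 2312: 30 − 24 = 6 days remain.
Then 9 full months totalling 274 days.
September 1, 2313: 1 day.
Residual: 281 days.
Total: 10873 days.
10873 mod 7 = 2, so 2 days before Monday is Saturday.

Saturday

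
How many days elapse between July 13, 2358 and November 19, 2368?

From July 13, 2358 to July 13, 2368: 10 years, of which 3 contain a Feb 29 — 7×365 + 3×366 = 3653 days.
July 2368: 31 − 13 = 18 days remain.
Then August (31), September (30), October (31): 31 + 30 + 31 = 92 days.
November 1–19, 2368: 19 days.
Residual: 129 days.
Total: 3782 days.

3782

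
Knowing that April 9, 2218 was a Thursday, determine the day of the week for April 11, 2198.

Count forward from the earlier date (April 11, 2198) to the later (April 9, 2218):
Day-of-year of April 11, 2198: 101.
Day-of-year of April 9, 2218: 99.
2198 has 365 days, so 365 − 101 = 264 days remain in 2198.
Full years 2199–2217: 15 common + 4 leap = 15×365 + 4×366 = 6939 days.
Total: 264 + 6939 + 99 = 7302 days.
7302 mod 7 = 1, so 1 day before Thursday is Wednesday.

Wednesday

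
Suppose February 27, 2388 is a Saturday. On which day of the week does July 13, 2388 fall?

February 2388: 29 − 27 = 2 days remain (2388 is a leap year, so February has 29 days).
Then March (31), April (30), May (31), June (30): 31 + 30 + 31 + 30 = 122 days.
July 1–13, 2388: 13 days.
Total: 2 + 122 + 13 = 137 days.
137 mod 7 = 4, so 4 days after Saturday is Wednesday.

Wednesday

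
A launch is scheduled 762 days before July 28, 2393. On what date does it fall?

June 27, 2391

Count 762 days before July 28, 2393:
June 27, 2391 → June 27, 2392: 366 days (2392 is a leap year).
June 27, 2392 → June 27, 2393: 365 days.
June 2393: 30 − 27 = 3 days remain.
July 1–28, 2393: 28 days.
Residual: 31 days.
Total: 762 days.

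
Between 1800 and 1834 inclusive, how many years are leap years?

Years divisible by 4 in [1800, 1834]: 1800, 1804, 1808, 1812, 1816, 1820, 1824, 1828, 1832.
Of these, 1800 is divisible by 100 but not 400, so not leap.
Leap years: 9 − 1 = 8.

8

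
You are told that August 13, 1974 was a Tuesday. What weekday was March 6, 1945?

Count forward from the earlier date (March 6, 1945) to the later (August 13, 1974):
From March 6, 1945 to March 6, 1974: 29 years, of which 7 contain a Feb 29 — 22×365 + 7×366 = 10592 days.
March 1974: 31 − 6 = 25 days remain.
Then April (30), May (31), June (30), July (31): 30 + 31 + 30 + 31 = 122 days.
August 1–13, 1974: 13 days.
Residual: 160 days.
Total: 10752 days.
10752 is a multiple of 7, so March 6, 1945 falls on the same weekday: Tuesday.

Tuesday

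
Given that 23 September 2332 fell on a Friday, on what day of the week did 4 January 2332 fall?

Count forward from the earlier date (January 4, 2332) to the later (September 23, 2332):
January 2332: 31 − 4 = 27 days remain.
Then February 2332 (29), March (31), April (30), May (31), June (30), July (31), August (31): 29 + 31 + 30 + 31 + 30 + 31 + 31 = 213 days.
September 1–23, 2332: 23 days.
Total: 27 + 213 + 23 = 263 days.
263 mod 7 = 4, so 4 days before Friday is Monday.

Monday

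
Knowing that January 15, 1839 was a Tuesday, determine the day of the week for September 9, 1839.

January 1839: 31 − 15 = 16 days remain.
Then February 1839 (28), March (31), April (30), May (31), June (30), July (31), August (31): 28 + 31 + 30 + 31 + 30 + 31 + 31 = 212 days.
September 1–9, 1839: 9 days.
Total: 16 + 212 + 9 = 237 days.
237 mod 7 = 6, so 6 days after Tuesday is Monday.

Monday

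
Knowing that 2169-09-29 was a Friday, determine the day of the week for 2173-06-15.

Day-of-year of September 29, 2169: 272.
Day-of-year of June 15, 2173: 166.
2169 has 365 days, so 365 − 272 = 93 days remain in 2169.
Full years: 2170: 365; 2171: 365; 2172: 366. Sum = 1096.
Total: 93 + 1096 + 166 = 1355 days.
1355 mod 7 = 4, so 4 days after Friday is Tuesday.

Tuesday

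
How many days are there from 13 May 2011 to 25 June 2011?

43

May 2011: 31 − 13 = 18 days remain.
June 1–25, 2011: 25 days.
Total: 18 + 25 = 43 days.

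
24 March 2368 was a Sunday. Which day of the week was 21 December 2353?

Monday

Count forward from the earlier date (December 21, 2353) to the later (March 24, 2368):
Day-of-year of December 21, 2353: 355.
Day-of-year of March 24, 2368: 84.
2353 has 365 days, so 365 − 355 = 10 days remain in 2353.
Full years 2354–2367: 11 common + 3 leap = 11×365 + 3×366 = 5113 days.
Total: 10 + 5113 + 84 = 5207 days.
5207 mod 7 = 6, so 6 days before Sunday is Monday.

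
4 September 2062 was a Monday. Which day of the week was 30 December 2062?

Saturday

September 2062: 30 − 4 = 26 days remain.
Then October (31), November (30): 31 + 30 = 61 days.
December 1–30, 2062: 30 days.
Total: 26 + 61 + 30 = 117 days.
117 mod 7 = 5, so 5 days after Monday is Saturday.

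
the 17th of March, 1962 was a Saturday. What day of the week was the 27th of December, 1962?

Thursday

March 1962: 31 − 17 = 14 days remain.
Then April (30), May (31), June (30), July (31), August (31), September (30), October (31), November (30): 30 + 31 + 30 + 31 + 31 + 30 + 31 + 30 = 244 days.
December 1–27, 1962: 27 days.
Total: 14 + 244 + 27 = 285 days.
285 mod 7 = 5, so 5 days after Saturday is Thursday.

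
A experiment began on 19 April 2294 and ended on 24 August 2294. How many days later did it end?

127

April 2294: 30 − 19 = 11 days remain.
Then May (31), June (30), July (31): 31 + 30 + 31 = 92 days.
August 1–24, 2294: 24 days.
Total: 11 + 92 + 24 = 127 days.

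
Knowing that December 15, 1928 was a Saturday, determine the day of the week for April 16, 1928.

Monday

Count forward from the earlier date (April 16, 1928) to the later (December 15, 1928):
April 1928: 30 − 16 = 14 days remain.
Then May (31), June (30), July (31), August (31), September (30), October (31), November (30): 31 + 30 + 31 + 31 + 30 + 31 + 30 = 214 days.
December 1–15, 1928: 15 days.
Total: 14 + 214 + 15 = 243 days.
243 mod 7 = 5, so 5 days before Saturday is Monday.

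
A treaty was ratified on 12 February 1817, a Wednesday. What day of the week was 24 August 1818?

Monday

February 12, 1817 → February 12, 1818: 365 days.
February 1818: 28 − 12 = 16 days remain (1818 is not a leap year, so February has 28 days).
Then March (31), April (30), May (31), June (30), July (31): 31 + 30 + 31 + 30 + 31 = 153 days.
August 1–24, 1818: 24 days.
Residual: 193 days.
Total: 558 days.
558 mod 7 = 5, so 5 days after Wednesday is Monday.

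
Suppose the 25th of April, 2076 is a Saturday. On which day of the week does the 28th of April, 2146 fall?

Day-of-year of April 25, 2076: 116.
Day-of-year of April 28, 2146: 118.
2076 has 366 days, so 366 − 116 = 250 days remain in 2076.
Full years 2077–2145: 53 common + 16 leap = 53×365 + 16×366 = 25201 days.
Total: 250 + 25201 + 118 = 25569 days.
25569 mod 7 = 5, so 5 days after Saturday is Thursday.

Thursday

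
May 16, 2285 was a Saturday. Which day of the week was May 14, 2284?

Wednesday

Count forward from the earlier date (May 14, 2284) to the later (May 16, 2285):
May 14, 2284 → May 14, 2285: 365 days.
Within May 2285: 16 − 14 = 2 days.
Total: 367 days.
367 mod 7 = 3, so 3 days before Saturday is Wednesday.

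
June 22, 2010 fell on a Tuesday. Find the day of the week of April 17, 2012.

Tuesday

Day-of-year of June 22, 2010: 173.
Day-of-year of April 17, 2012: 108.
2010 has 365 days, so 365 − 173 = 192 days remain in 2010.
Full years: 2011: 365. Sum = 365.
Total: 192 + 365 + 108 = 665 days.
665 is a multiple of 7, so April 17, 2012 falls on the same weekday: Tuesday.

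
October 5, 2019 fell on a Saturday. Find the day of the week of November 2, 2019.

October 2019: 31 − 5 = 26 days remain.
November 1–2, 2019: 2 days.
Total: 26 + 2 = 28 days.
28 is a multiple of 7, so November 2, 2019 falls on the same weekday: Saturday.

Saturday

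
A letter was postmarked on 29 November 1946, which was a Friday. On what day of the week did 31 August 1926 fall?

Tuesday

Count forward from the earlier date (August 31, 1926) to the later (November 29, 1946):
From August 31, 1926 to August 31, 1946: 20 years, of which 5 contain a Feb 29 — 15×365 + 5×366 = 7305 days.
August 1946: 31 − 31 = 0 days remain.
Then September (30), October (31): 30 + 31 = 61 days.
November 1–29, 1946: 29 days.
Residual: 90 days.
Total: 7395 days.
7395 mod 7 = 3, so 3 days before Friday is Tuesday.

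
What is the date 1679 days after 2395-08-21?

2400-03-26

Count 1679 days after August 21, 2395:
Day-of-year of August 21, 2395: 233.
Day-of-year of March 26, 2400: 86.
2395 has 365 days, so 365 − 233 = 132 days remain in 2395.
Full years: 2396: 366; 2397: 365; 2398: 365; 2399: 365. Sum = 1461.
Total: 132 + 1461 + 86 = 1679 days.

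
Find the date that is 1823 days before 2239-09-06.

2234-09-09

Count 1823 days before September 6, 2239:
Day-of-year of September 9, 2234: 252.
Day-of-year of September 6, 2239: 249.
2234 has 365 days, so 365 − 252 = 113 days remain in 2234.
Full years: 2235: 365; 2236: 366; 2237: 365; 2238: 365. Sum = 1461.
Total: 113 + 1461 + 249 = 1823 days.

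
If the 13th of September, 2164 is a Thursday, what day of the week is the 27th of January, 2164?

Friday

Count forward from the earlier date (January 27, 2164) to the later (September 13, 2164):
January 2164: 31 − 27 = 4 days remain.
Then February 2164 (29), March (31), April (30), May (31), June (30), July (31), August (31): 29 + 31 + 30 + 31 + 30 + 31 + 31 = 213 days.
September 1–13, 2164: 13 days.
Total: 4 + 213 + 13 = 230 days.
230 mod 7 = 6, so 6 days before Thursday is Friday.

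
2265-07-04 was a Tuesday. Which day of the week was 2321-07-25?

From July 4, 2265 to July 4, 2321: 56 years, of which 13 contain a Feb 29 — 43×365 + 13×366 = 20453 days.
(2300 is not a leap year (divisible by 100 but not 400).)
Within July 2321: 25 − 4 = 21 days.
Total: 20474 days.
20474 mod 7 = 6, so 6 days after Tuesday is Monday.

Monday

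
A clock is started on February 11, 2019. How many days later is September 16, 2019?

217

February 2019: 28 − 11 = 17 days remain (2019 is not a leap year, so February has 28 days).
Then March (31), April (30), May (31), June (30), July (31), August (31): 31 + 30 + 31 + 30 + 31 + 31 = 184 days.
September 1–16, 2019: 16 days.
Total: 17 + 184 + 16 = 217 days.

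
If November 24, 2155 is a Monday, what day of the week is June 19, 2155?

Count forward from the earlier date (June 19, 2155) to the later (November 24, 2155):
June 2155: 30 − 19 = 11 days remain.
Then July (31), August (31), September (30), October (31): 31 + 31 + 30 + 31 = 123 days.
November 1–24, 2155: 24 days.
Total: 11 + 123 + 24 = 158 days.
158 mod 7 = 4, so 4 days before Monday is Thursday.

Thursday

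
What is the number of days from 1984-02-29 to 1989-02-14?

1812

February 1984: 29 − 29 = 0 days remain (1984 is a leap year, so February has 29 days).
Then 59 full months totalling 1798 days.
February 1–14, 1989: 14 days (1989 is not a leap year).
Residual: 1812 days.
Total: 1812 days.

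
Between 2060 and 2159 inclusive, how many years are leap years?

Years divisible by 4: 2060, 2064, …, 2156 — 25 in all.
Of these, 2100 is divisible by 100 but not 400, so not leap.
Leap years: 25 − 1 = 24.

24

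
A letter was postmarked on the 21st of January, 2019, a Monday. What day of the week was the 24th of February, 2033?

Day-of-year of January 21, 2019: 21.
Day-of-year of February 24, 2033: 55.
2019 has 365 days, so 365 − 21 = 344 days remain in 2019.
Full years 2020–2032: 9 common + 4 leap = 9×365 + 4×366 = 4749 days.
Total: 344 + 4749 + 55 = 5148 days.
5148 mod 7 = 3, so 3 days after Monday is Thursday.

Thursday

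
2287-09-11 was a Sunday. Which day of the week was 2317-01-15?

Day-of-year of September 11, 2287: 254.
Day-of-year of January 15, 2317: 15.
2287 has 365 days, so 365 − 254 = 111 days remain in 2287.
Full years 2288–2316: 22 common + 7 leap = 22×365 + 7×366 = 10592 days.
Total: 111 + 10592 + 15 = 10718 days.
10718 mod 7 = 1, so 1 day after Sunday is Monday.

Monday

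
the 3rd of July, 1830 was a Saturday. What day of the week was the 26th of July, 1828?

Saturday

Count forward from the earlier date (July 26, 1828) to the later (July 3, 1830):
July 26, 1828 → July 26, 1829: 365 days.
July 1829: 31 − 26 = 5 days remain.
Then 11 full months totalling 334 days.
July 1–3, 1830: 3 days.
Residual: 342 days.
Total: 707 days.
707 is a multiple of 7, so the 26th of July, 1828 falls on the same weekday: Saturday.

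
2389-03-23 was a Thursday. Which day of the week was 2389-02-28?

Tuesday

Count forward from the earlier date (February 28, 2389) to the later (March 23, 2389):
February 2389: 28 − 28 = 0 days remain (2389 is not a leap year, so February has 28 days).
March 1–23, 2389: 23 days.
Total: 0 + 23 = 23 days.
23 mod 7 = 2, so 2 days before Thursday is Tuesday.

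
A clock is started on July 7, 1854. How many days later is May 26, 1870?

5802

From July 7, 1854 to July 7, 1869: 15 years, of which 4 contain a Feb 29 — 11×365 + 4×366 = 5479 days.
July 1869: 31 − 7 = 24 days remain.
Then 9 full months totalling 273 days.
May 1–26, 1870: 26 days.
Residual: 323 days.
Total: 5802 days.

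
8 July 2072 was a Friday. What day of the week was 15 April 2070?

Tuesday

Count forward from the earlier date (April 15, 2070) to the later (July 8, 2072):
April 2070: 30 − 15 = 15 days remain.
Then 26 full months totalling 792 days.
July 1–8, 2072: 8 days.
Total: 15 + 792 + 8 = 815 days.
815 mod 7 = 3, so 3 days before Friday is Tuesday.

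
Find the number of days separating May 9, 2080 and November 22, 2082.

927

May 2080: 31 − 9 = 22 days remain.
Then 29 full months totalling 883 days.
November 1–22, 2082: 22 days.
Total: 22 + 883 + 22 = 927 days.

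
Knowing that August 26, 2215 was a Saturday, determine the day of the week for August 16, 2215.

Count forward from the earlier date (August 16, 2215) to the later (August 26, 2215):
Within August 2215: 26 − 16 = 10 days.
10 mod 7 = 3, so 3 days before Saturday is Wednesday.

Wednesday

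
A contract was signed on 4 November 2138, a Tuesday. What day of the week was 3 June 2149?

Day-of-year of November 4, 2138: 308.
Day-of-year of June 3, 2149: 154.
2138 has 365 days, so 365 − 308 = 57 days remain in 2138.
Full years 2139–2148: 7 common + 3 leap = 7×365 + 3×366 = 3653 days.
Total: 57 + 3653 + 154 = 3864 days.
3864 is a multiple of 7, so 3 June 2149 falls on the same weekday: Tuesday.

Tuesday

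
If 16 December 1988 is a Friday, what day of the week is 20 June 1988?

Count forward from the earlier date (June 20, 1988) to the later (December 16, 1988):
June 1988: 30 − 20 = 10 days remain.
Then July (31), August (31), September (30), October (31), November (30): 31 + 31 + 30 + 31 + 30 = 153 days.
December 1–16, 1988: 16 days.
Total: 10 + 153 + 16 = 179 days.
179 mod 7 = 4, so 4 days before Friday is Monday.

Monday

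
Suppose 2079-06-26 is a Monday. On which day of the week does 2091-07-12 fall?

Thursday

From June 26, 2079 to June 26, 2091: 12 years, of which 3 contain a Feb 29 — 9×365 + 3×366 = 4383 days.
June 2091: 30 − 26 = 4 days remain.
July 1–12, 2091: 12 days.
Residual: 16 days.
Total: 4399 days.
4399 mod 7 = 3, so 3 days after Monday is Thursday.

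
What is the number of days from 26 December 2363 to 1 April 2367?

1192

Day-of-year of December 26, 2363: 360.
Day-of-year of April 1, 2367: 91.
2363 has 365 days, so 365 − 360 = 5 days remain in 2363.
Full years: 2364: 366; 2365: 365; 2366: 365. Sum = 1096.
Total: 5 + 1096 + 91 = 1192 days.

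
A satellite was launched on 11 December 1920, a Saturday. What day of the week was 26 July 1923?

Thursday

December 11, 1920 → December 11, 1921: 365 days.
December 11, 1921 → December 11, 1922: 365 days.
December 1922: 31 − 11 = 20 days remain.
Then January (31), February 1923 (28), March (31), April (30), May (31), June (30): 31 + 28 + 31 + 30 + 31 + 30 = 181 days.
July 1–26, 1923: 26 days.
Residual: 227 days.
Total: 957 days.
957 mod 7 = 5, so 5 days after Saturday is Thursday.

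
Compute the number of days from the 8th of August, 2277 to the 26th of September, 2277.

49

August 2277: 31 − 8 = 23 days remain.
September 1–26, 2277: 26 days.
Total: 23 + 26 = 49 days.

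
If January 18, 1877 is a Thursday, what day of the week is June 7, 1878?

Friday

January 18, 1877 → January 18, 1878: 365 days.
January 1878: 31 − 18 = 13 days remain.
Then February 1878 (28), March (31), April (30), May (31): 28 + 31 + 30 + 31 = 120 days.
June 1–7, 1878: 7 days.
Residual: 140 days.
Total: 505 days.
505 mod 7 = 1, so 1 day after Thursday is Friday.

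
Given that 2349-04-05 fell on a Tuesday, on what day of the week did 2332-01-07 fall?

Count forward from the earlier date (January 7, 2332) to the later (April 5, 2349):
From January 7, 2332 to January 7, 2349: 17 years, of which 5 contain a Feb 29 — 12×365 + 5×366 = 6210 days.
January 2349: 31 − 7 = 24 days remain.
Then February 2349 (28), March (31): 28 + 31 = 59 days.
April 1–5, 2349: 5 days.
Residual: 88 days.
Total: 6298 days.
6298 mod 7 = 5, so 5 days before Tuesday is Thursday.

Thursday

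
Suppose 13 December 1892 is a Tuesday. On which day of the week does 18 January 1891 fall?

Count forward from the earlier date (January 18, 1891) to the later (December 13, 1892):
January 18, 1891 → January 18, 1892: 365 days.
January 1892: 31 − 18 = 13 days remain.
Then 10 full months totalling 304 days.
December 1–13, 1892: 13 days.
Residual: 330 days.
Total: 695 days.
695 mod 7 = 2, so 2 days before Tuesday is Sunday.

Sunday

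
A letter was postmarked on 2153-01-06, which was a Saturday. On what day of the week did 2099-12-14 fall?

Monday

Count forward from the earlier date (December 14, 2099) to the later (January 6, 2153):
Day-of-year of December 14, 2099: 348.
Day-of-year of January 6, 2153: 6.
2099 has 365 days, so 365 − 348 = 17 days remain in 2099.
Full years 2100–2152: 40 common + 13 leap = 40×365 + 13×366 = 19358 days.
Total: 17 + 19358 + 6 = 19381 days.
19381 mod 7 = 5, so 5 days before Saturday is Monday.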